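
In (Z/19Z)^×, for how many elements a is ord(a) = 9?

φ(19) = 19 − 1 = 18 = 2 · 3^2.
(Z/19Z)^× is cyclic (|G| = 18); a cyclic group of order m has exactly φ(d) elements of each order d | m, and none otherwise.
9 = 3^2 divides 18, and φ(9) = 6.

6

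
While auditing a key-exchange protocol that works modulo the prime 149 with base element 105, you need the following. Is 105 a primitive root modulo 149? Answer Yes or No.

φ(149) = 149 − 1 = 148 = 2^2 · 37.
105 is a primitive root mod 149 iff 105^(φ(149)/q) ≢ 1 for every prime q | φ(149), i.e. q ∈ {2, 37}.
105^74 ≡ 148 (mod 149)  [q = 2: ≢ 1 ✓]
105^4 ≡ 1 (mod 149)  [q = 37: ≡ 1 ✗]
105^4 ≡ 1 shows ord(105) | 4, strictly less than φ(149); not a primitive root.

No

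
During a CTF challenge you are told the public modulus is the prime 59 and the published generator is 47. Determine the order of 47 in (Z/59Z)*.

58

By Lagrange's theorem, ord_59(47) divides φ(59) = 59 − 1 = 58 = 2 · 29.
Divisors of 58: 1, 2, 29, 58.
Evaluate successive powers at the divisors of 58:
47^1 ≡ 47 (mod 59)
47^2 ≡ 26 (mod 59)
47^29 ≡ 58 (mod 59)
47^58 ≡ 1 (mod 59) ✓
The smallest such exponent is 58, so the order of 47 is 58.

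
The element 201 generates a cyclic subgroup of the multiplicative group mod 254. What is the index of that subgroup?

2

Since 201 ∈ (Z/254Z)^×, its order divides φ(254) = φ(2)·φ(127) = 1·126 = 126 = 2 · 3^2 · 7.
Divisors of 126: 1, 2, 3, 6, 7, 9, 14, 18, 21, 42, 63, 126.
Evaluate successive powers at the divisors of 126:
201^1 ≡ 201
201^2 ≡ 15
201^3 ≡ 221
201^6 ≡ 73
201^7 ≡ 195
201^9 ≡ 131
201^14 ≡ 179
201^18 ≡ 143
201^21 ≡ 107
201^42 ≡ 19
201^63 ≡ 1
The order of 201 is 63, so the subgroup it generates has 63 elements.
Index = |(Z/254Z)^×| / |⟨201⟩| = 126 / 63 = 2.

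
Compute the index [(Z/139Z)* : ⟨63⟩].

By Lagrange's theorem, ord_139(63) divides φ(139) = 139 − 1 = 138 = 2 · 3 · 23.
Divisors of 138: 1, 2, 3, 6, 23, 46, 69, 138.
Test each divisor d:
63^1 ≡ 63 (mod 139)
63^2 ≡ 77 (mod 139)
63^3 ≡ 125 (mod 139)
63^6 ≡ 57 (mod 139)
63^23 ≡ 1 (mod 139) ✓
Thus |⟨63⟩| = ord(63) = 23.
[(Z/139Z)^× : ⟨63⟩] = 138/23 = 6.

6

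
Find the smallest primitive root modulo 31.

3

φ(31) = 31 − 1 = 30 = 2 · 3 · 5.
Test candidates g = 2, 3, … against the prime factors q ∈ {2, 3, 5} of φ(31): g is a generator iff g^(30/q) ≢ 1 for every such q.
g = 2: 2^15 ≡ 1 — hits 1, so not a primitive root.
g = 3: 3^15 ≡ 30; 3^10 ≡ 25; 3^6 ≡ 16 — none is 1, so 3 is a primitive root.
The smallest primitive root modulo 31 is 3.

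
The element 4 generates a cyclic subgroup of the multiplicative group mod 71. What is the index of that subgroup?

2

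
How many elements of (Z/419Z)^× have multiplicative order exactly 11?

10

φ(419) = 419 − 1 = 418 = 2 · 11 · 19.
In a cyclic group of order 418, there are φ(d) elements of order d for each divisor d of 418, and zero for non-divisors.
11 | 418, and φ(11) = 11 − 1 = 10.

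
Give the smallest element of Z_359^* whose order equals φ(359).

7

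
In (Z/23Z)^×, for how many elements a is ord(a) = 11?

10

φ(23) = 23 − 1 = 22 = 2 · 11.
Since (Z/23Z)^× is cyclic of order 22, the number of elements of order d is φ(d) when d | 22 and 0 otherwise.
11 | 22, and φ(11) = 11 − 1 = 10.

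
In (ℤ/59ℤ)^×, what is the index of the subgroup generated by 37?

1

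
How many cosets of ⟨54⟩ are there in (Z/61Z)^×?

The order of 54 must divide φ(61) = 61 − 1 = 60 = 2^2 · 3 · 5.
Divisors of 60: 1, 2, 3, 4, 5, 6, 10, 12, 15, 20, 30, 60.
Check 54^d mod 61 for each divisor in increasing order:
54^1 ≡ 54 (mod 61)
54^2 ≡ 49 (mod 61)
54^3 ≡ 23 (mod 61)
54^4 ≡ 22 (mod 61)
54^5 ≡ 29 (mod 61)
54^6 ≡ 41 (mod 61)
54^10 ≡ 48 (mod 61)
54^12 ≡ 34 (mod 61)
54^15 ≡ 50 (mod 61)
54^20 ≡ 47 (mod 61)
54^30 ≡ 60 (mod 61)
54^60 ≡ 1 (mod 61) ✓
The order of 54 is 60, so the subgroup it generates has 60 elements.
Index = |(Z/61Z)^×| / |⟨54⟩| = 60 / 60 = 1.

1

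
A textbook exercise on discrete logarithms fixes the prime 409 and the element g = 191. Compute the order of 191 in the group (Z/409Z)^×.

102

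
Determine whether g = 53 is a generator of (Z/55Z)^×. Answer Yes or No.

No

55 = 5 · 11 is a product of two distinct odd primes, so (Z/55Z)^× ≅ (Z/5Z)^× × (Z/11Z)^× is not cyclic.
No primitive root modulo 55 exists; in particular 53 is not one.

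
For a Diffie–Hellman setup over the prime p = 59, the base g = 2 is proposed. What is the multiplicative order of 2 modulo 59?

58

By Lagrange's theorem, ord_59(2) divides φ(59) = 59 − 1 = 58 = 2 · 29.
Divisors of 58: 1, 2, 29, 58.
Test each divisor d:
2^1 ≡ 2 (mod 59)
2^2 ≡ 4 (mod 59)
2^29 ≡ 58 (mod 59)
2^58 ≡ 1 (mod 59) ✓
The smallest such exponent is 58, so the order of 2 is 58.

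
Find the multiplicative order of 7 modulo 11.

Since 7 ∈ (Z/11Z)^×, its order divides φ(11) = 11 − 1 = 10 = 2 · 5.
Divisors of 10: 1, 2, 5, 10.
Check 7^d mod 11 for each divisor in increasing order:
7^1 ≡ 7
7^2 ≡ 5
7^5 ≡ 10
7^10 ≡ 1
The smallest such exponent is 10, so the order of 7 is 10.

10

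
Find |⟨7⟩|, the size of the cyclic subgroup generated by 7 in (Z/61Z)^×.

The order of 7 must divide φ(61) = 61 − 1 = 60 = 2^2 · 3 · 5.
Divisors of 60: 1, 2, 3, 4, 5, 6, 10, 12, 15, 20, 30, 60.
Evaluate successive powers at the divisors of 60:
7^1 ≡ 7
7^2 ≡ 49
7^3 ≡ 38
7^4 ≡ 22
7^5 ≡ 32
7^6 ≡ 41
7^10 ≡ 48
7^12 ≡ 34
7^15 ≡ 11
7^20 ≡ 47
7^30 ≡ 60
7^60 ≡ 1
Hence ord(7) = 60.

60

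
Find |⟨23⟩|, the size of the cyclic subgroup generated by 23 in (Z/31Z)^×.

10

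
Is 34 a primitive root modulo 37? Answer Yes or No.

No

φ(37) = 37 − 1 = 36 = 2^2 · 3^2.
34 is a primitive root mod 37 iff 34^(φ(37)/q) ≢ 1 for every prime q | φ(37), i.e. q ∈ {2, 3}.
34^18 ≡ 1 (mod 37)  [q = 2: ≡ 1 ✗]
34^12 ≡ 10 (mod 37)  [q = 3: ≢ 1 ✓]
Since 34^18 ≡ 1, the order of 34 divides 18 < 36, so 34 is not a primitive root.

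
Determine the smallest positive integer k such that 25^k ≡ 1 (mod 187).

40

ord(25) | φ(187) = φ(11·17) = (11−1)·(17−1) = 10·16 = 160 = 2^5 · 5.
Divisors of 160: 1, 2, 4, 5, 8, 10, 16, 20, 32, 40, 80, 160.
Check 25^d mod 187 for each divisor in increasing order:
25^1 ≡ 25 (mod 187)
25^2 ≡ 64 (mod 187)
25^4 ≡ 169 (mod 187)
25^5 ≡ 111 (mod 187)
25^8 ≡ 137 (mod 187)
25^10 ≡ 166 (mod 187)
25^16 ≡ 69 (mod 187)
25^20 ≡ 67 (mod 187)
25^32 ≡ 86 (mod 187)
25^40 ≡ 1 (mod 187) ✓
Hence ord(25) = 40.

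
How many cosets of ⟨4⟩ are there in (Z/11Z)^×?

ord(4) | φ(11) = 11 − 1 = 10 = 2 · 5.
Divisors of 10: 1, 2, 5, 10.
Test each divisor d:
4^1 ≡ 4 (mod 11)
4^2 ≡ 5 (mod 11)
4^5 ≡ 1 (mod 11) ✓
Thus |⟨4⟩| = ord(4) = 5.
Index = |(Z/11Z)^×| / |⟨4⟩| = 10 / 5 = 2.

2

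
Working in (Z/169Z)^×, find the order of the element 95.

78

By Lagrange's theorem, ord_169(95) divides φ(169) = φ(13^2) = 13·(13−1) = 156 = 2^2 · 3 · 13.
Divisors of 156: 1, 2, 3, 4, 6, 12, 13, 26, 39, 52, 78, 156.
Check 95^d mod 169 for each divisor in increasing order:
95^1 ≡ 95 (mod 169)
95^2 ≡ 68 (mod 169)
95^3 ≡ 38 (mod 169)
95^4 ≡ 61 (mod 169)
95^6 ≡ 92 (mod 169)
95^12 ≡ 14 (mod 169)
95^13 ≡ 147 (mod 169)
95^26 ≡ 146 (mod 169)
95^39 ≡ 168 (mod 169)
95^52 ≡ 22 (mod 169)
95^78 ≡ 1 (mod 169) ✓
So ord_169(95) = 78.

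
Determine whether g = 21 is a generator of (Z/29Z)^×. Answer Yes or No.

Yes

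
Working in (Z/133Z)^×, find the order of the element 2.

18

The order of 2 must divide φ(133) = φ(7·19) = (7−1)·(19−1) = 6·18 = 108 = 2^2 · 3^3.
Divisors of 108: 1, 2, 3, 4, 6, 9, 12, 18, 27, 36, 54, 108.
Check 2^d mod 133 for each divisor in increasing order:
2^1 ≡ 2 (mod 133)
2^2 ≡ 4 (mod 133)
2^3 ≡ 8 (mod 133)
2^4 ≡ 16 (mod 133)
2^6 ≡ 64 (mod 133)
2^9 ≡ 113 (mod 133)
2^12 ≡ 106 (mod 133)
2^18 ≡ 1 (mod 133) ✓
Therefore the multiplicative order of 2 modulo 133 is 18.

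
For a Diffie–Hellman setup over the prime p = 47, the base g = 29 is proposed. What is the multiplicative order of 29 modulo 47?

46

The order of 29 must divide φ(47) = 47 − 1 = 46 = 2 · 23.
Divisors of 46: 1, 2, 23, 46.
Check 29^d mod 47 for each divisor in increasing order:
29^1 ≡ 29 (mod 47)
29^2 ≡ 42 (mod 47)
29^23 ≡ 46 (mod 47)
29^46 ≡ 1 (mod 47) ✓
So ord_47(29) = 46.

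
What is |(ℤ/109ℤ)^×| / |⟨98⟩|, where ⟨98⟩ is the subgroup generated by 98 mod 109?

The order of 98 must divide φ(109) = 109 − 1 = 108 = 2^2 · 3^3.
Divisors of 108: 1, 2, 3, 4, 6, 9, 12, 18, 27, 36, 54, 108.
Test each divisor d:
98^1 ≡ 98 (mod 109)
98^2 ≡ 12 (mod 109)
98^3 ≡ 86 (mod 109)
98^4 ≡ 35 (mod 109)
98^6 ≡ 93 (mod 109)
98^9 ≡ 41 (mod 109)
98^12 ≡ 38 (mod 109)
98^18 ≡ 46 (mod 109)
98^27 ≡ 33 (mod 109)
98^36 ≡ 45 (mod 109)
98^54 ≡ 108 (mod 109)
98^108 ≡ 1 (mod 109) ✓
So ord_109(98) = 108, hence |⟨98⟩| = 108.
[(Z/109Z)^× : ⟨98⟩] = 108/108 = 1.

1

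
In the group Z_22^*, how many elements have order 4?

0

φ(22) = φ(2)·φ(11) = 1·10 = 10 = 2 · 5.
(Z/22Z)^× is cyclic (|G| = 10); a cyclic group of order m has exactly φ(d) elements of each order d | m, and none otherwise.
4 does not divide 10, so no element of (Z/22Z)^× has order 4.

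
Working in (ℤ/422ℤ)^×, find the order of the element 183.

Since 183 ∈ (Z/422Z)^×, its order divides φ(422) = φ(2)·φ(211) = 1·210 = 210 = 2 · 3 · 5 · 7.
Divisors of 210: 1, 2, 3, 5, 6, 7, 10, 14, 15, 21, 30, 35, 42, 70, 105, 210.
Evaluate successive powers at the divisors of 210:
183^1 ≡ 183 (mod 422)
183^2 ≡ 151 (mod 422)
183^3 ≡ 203 (mod 422)
183^5 ≡ 269 (mod 422)
183^6 ≡ 275 (mod 422)
183^7 ≡ 107 (mod 422)
183^10 ≡ 199 (mod 422)
183^14 ≡ 55 (mod 422)
183^15 ≡ 359 (mod 422)
183^21 ≡ 399 (mod 422)
183^30 ≡ 171 (mod 422)
183^35 ≡ 1 (mod 422) ✓
The smallest such exponent is 35, so the order of 183 is 35.

35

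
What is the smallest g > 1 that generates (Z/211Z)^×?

φ(211) = 211 − 1 = 210 = 2 · 3 · 5 · 7.
g is a primitive root iff g^(210/q) ≢ 1 (mod 211) for each prime q ∈ {2, 3, 5, 7}.
g = 2: 2^105 ≡ 210; 2^70 ≡ 196; 2^42 ≡ 107; 2^30 ≡ 171 — none is 1, so 2 is a primitive root.
So 2 is the smallest generator of (Z/211Z)^×.

2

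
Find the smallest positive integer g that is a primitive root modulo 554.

5

φ(554) = φ(2)·φ(277) = 1·276 = 276 = 2^2 · 3 · 23.
Test candidates g = 2, 3, … against the prime factors q ∈ {2, 3, 23} of φ(554): g is a generator iff g^(276/q) ≢ 1 for every such q.
g = 2: gcd(2, 554) = 2 > 1, not a unit — skip.
g = 3: 3^138 ≡ 1 — hits 1, so not a primitive root.
g = 4: gcd(4, 554) = 2 > 1, not a unit — skip.
g = 5: 5^138 ≡ 553; 5^92 ≡ 393; 5^12 ≡ 27 — none is 1, so 5 is a primitive root.
Hence the least primitive root of 554 is 5.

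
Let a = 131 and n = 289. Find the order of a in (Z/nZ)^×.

16

By Lagrange's theorem, ord_289(131) divides φ(289) = φ(17^2) = 17·(17−1) = 272 = 2^4 · 17.
Divisors of 272: 1, 2, 4, 8, 16, 17, 34, 68, 136, 272.
Check 131^d mod 289 for each divisor in increasing order:
131^1 ≡ 131 (mod 289)
131^2 ≡ 110 (mod 289)
131^4 ≡ 251 (mod 289)
131^8 ≡ 288 (mod 289)
131^16 ≡ 1 (mod 289) ✓
Therefore the multiplicative order of 131 modulo 289 is 16.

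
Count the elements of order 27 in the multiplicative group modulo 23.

0

φ(23) = 23 − 1 = 22 = 2 · 11.
In a cyclic group of order 22, there are φ(d) elements of order d for each divisor d of 22, and zero for non-divisors.
27 does not divide 22, so no element of (Z/23Z)^× has order 27.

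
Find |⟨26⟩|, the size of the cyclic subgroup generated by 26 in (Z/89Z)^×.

88

The order of 26 must divide φ(89) = 89 − 1 = 88 = 2^3 · 11.
Divisors of 88: 1, 2, 4, 8, 11, 22, 44, 88.
Test each divisor d:
26^1 ≡ 26 (mod 89)
26^2 ≡ 53 (mod 89)
26^4 ≡ 50 (mod 89)
26^8 ≡ 8 (mod 89)
26^11 ≡ 77 (mod 89)
26^22 ≡ 55 (mod 89)
26^44 ≡ 88 (mod 89)
26^88 ≡ 1 (mod 89) ✓
Therefore the multiplicative order of 26 modulo 89 is 88.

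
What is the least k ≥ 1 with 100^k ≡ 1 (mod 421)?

By Lagrange's theorem, ord_421(100) divides φ(421) = 421 − 1 = 420 = 2^2 · 3 · 5 · 7.
Divisors of 420: 1, 2, 3, 4, 5, 6, 7, 10, 12, 14, 15, 20, 21, 28, 30, 35, 42, 60, 70, 84, 105, 140, 210, 420.
Evaluate successive powers at the divisors of 420:
100^1 ≡ 100 (mod 421)
100^2 ≡ 317 (mod 421)
100^3 ≡ 125 (mod 421)
100^4 ≡ 291 (mod 421)
100^5 ≡ 51 (mod 421)
100^6 ≡ 48 (mod 421)
100^7 ≡ 169 (mod 421)
100^10 ≡ 75 (mod 421)
100^12 ≡ 199 (mod 421)
100^14 ≡ 354 (mod 421)
100^15 ≡ 36 (mod 421)
100^20 ≡ 152 (mod 421)
100^21 ≡ 44 (mod 421)
100^28 ≡ 279 (mod 421)
100^30 ≡ 33 (mod 421)
100^35 ≡ 420 (mod 421)
100^42 ≡ 252 (mod 421)
100^60 ≡ 247 (mod 421)
100^70 ≡ 1 (mod 421) ✓
The smallest such exponent is 70, so the order of 100 is 70.

70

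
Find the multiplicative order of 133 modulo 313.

The order of 133 must divide φ(313) = 313 − 1 = 312 = 2^3 · 3 · 13.
Divisors of 312: 1, 2, 3, 4, 6, 8, 12, 13, 24, 26, 39, 52, 78, 104, 156, 312.
Check 133^d mod 313 for each divisor in increasing order:
133^1 ≡ 133 (mod 313)
133^2 ≡ 161 (mod 313)
133^3 ≡ 129 (mod 313)
133^4 ≡ 255 (mod 313)
133^6 ≡ 52 (mod 313)
133^8 ≡ 234 (mod 313)
133^12 ≡ 200 (mod 313)
133^13 ≡ 308 (mod 313)
133^24 ≡ 249 (mod 313)
133^26 ≡ 25 (mod 313)
133^39 ≡ 188 (mod 313)
133^52 ≡ 312 (mod 313)
133^78 ≡ 288 (mod 313)
133^104 ≡ 1 (mod 313) ✓
Hence ord(133) = 104.

104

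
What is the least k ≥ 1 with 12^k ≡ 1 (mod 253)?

11

By Lagrange's theorem, ord_253(12) divides φ(253) = φ(11·23) = (11−1)·(23−1) = 10·22 = 220 = 2^2 · 5 · 11.
Divisors of 220: 1, 2, 4, 5, 10, 11, 20, 22, 44, 55, 110, 220.
Check 12^d mod 253 for each divisor in increasing order:
12^1 ≡ 12 (mod 253)
12^2 ≡ 144 (mod 253)
12^4 ≡ 243 (mod 253)
12^5 ≡ 133 (mod 253)
12^10 ≡ 232 (mod 253)
12^11 ≡ 1 (mod 253) ✓
Hence ord(12) = 11.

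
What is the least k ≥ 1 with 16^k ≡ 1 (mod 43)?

7

The order of 16 must divide φ(43) = 43 − 1 = 42 = 2 · 3 · 7.
Divisors of 42: 1, 2, 3, 6, 7, 14, 21, 42.
Test each divisor d:
16^1 ≡ 16 (mod 43)
16^2 ≡ 41 (mod 43)
16^3 ≡ 11 (mod 43)
16^6 ≡ 35 (mod 43)
16^7 ≡ 1 (mod 43) ✓
Hence ord(16) = 7.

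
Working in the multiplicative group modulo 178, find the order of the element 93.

11

By Lagrange's theorem, ord_178(93) divides φ(178) = φ(2)·φ(89) = 1·88 = 88 = 2^3 · 11.
Divisors of 88: 1, 2, 4, 8, 11, 22, 44, 88.
Test each divisor d:
93^1 ≡ 93
93^2 ≡ 105
93^4 ≡ 167
93^8 ≡ 121
93^11 ≡ 1
So ord_178(93) = 11.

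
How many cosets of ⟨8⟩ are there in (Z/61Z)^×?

ord(8) | φ(61) = 61 − 1 = 60 = 2^2 · 3 · 5.
Divisors of 60: 1, 2, 3, 4, 5, 6, 10, 12, 15, 20, 30, 60.
Evaluate successive powers at the divisors of 60:
8^1 ≡ 8 (mod 61)
8^2 ≡ 3 (mod 61)
8^3 ≡ 24 (mod 61)
8^4 ≡ 9 (mod 61)
8^5 ≡ 11 (mod 61)
8^6 ≡ 27 (mod 61)
8^10 ≡ 60 (mod 61)
8^12 ≡ 58 (mod 61)
8^15 ≡ 50 (mod 61)
8^20 ≡ 1 (mod 61) ✓
The order of 8 is 20, so the subgroup it generates has 20 elements.
[(Z/61Z)^× : ⟨8⟩] = 60/20 = 3.

3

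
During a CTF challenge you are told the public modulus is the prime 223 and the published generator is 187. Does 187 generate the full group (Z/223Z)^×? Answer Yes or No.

φ(223) = 223 − 1 = 222 = 2 · 3 · 37.
187 is a primitive root mod 223 iff 187^(φ(223)/q) ≢ 1 for every prime q | φ(223), i.e. q ∈ {2, 3, 37}.
187^111 ≡ 222 (mod 223)  [q = 2: ≢ 1 ✓]
187^74 ≡ 39 (mod 223)  [q = 3: ≢ 1 ✓]
187^6 ≡ 171 (mod 223)  [q = 37: ≢ 1 ✓]
Every test exponent gives a nontrivial residue, hence 187 generates the full group.

Yes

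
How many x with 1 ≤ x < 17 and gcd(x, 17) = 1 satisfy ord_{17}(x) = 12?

φ(17) = 17 − 1 = 16 = 2^4.
Since (Z/17Z)^× is cyclic of order 16, the number of elements of order d is φ(d) when d | 16 and 0 otherwise.
Since 12 ∤ 16, the count is 0.

0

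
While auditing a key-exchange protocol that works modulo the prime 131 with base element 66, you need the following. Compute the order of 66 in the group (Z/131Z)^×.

130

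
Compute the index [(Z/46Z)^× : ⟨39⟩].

2

Since 39 ∈ (Z/46Z)^×, its order divides φ(46) = φ(2)·φ(23) = 1·22 = 22 = 2 · 11.
Divisors of 22: 1, 2, 11, 22.
Check 39^d mod 46 for each divisor in increasing order:
39^1 ≡ 39 (mod 46)
39^2 ≡ 3 (mod 46)
39^11 ≡ 1 (mod 46) ✓
The order of 39 is 11, so the subgroup it generates has 11 elements.
The index is φ(46) / ord(39) = 22 / 11 = 2.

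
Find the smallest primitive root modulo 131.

2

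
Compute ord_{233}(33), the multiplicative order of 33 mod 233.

116

ord(33) | φ(233) = 233 − 1 = 232 = 2^3 · 29.
Divisors of 232: 1, 2, 4, 8, 29, 58, 116, 232.
Test each divisor d:
33^1 ≡ 33 (mod 233)
33^2 ≡ 157 (mod 233)
33^4 ≡ 184 (mod 233)
33^8 ≡ 71 (mod 233)
33^29 ≡ 89 (mod 233)
33^58 ≡ 232 (mod 233)
33^116 ≡ 1 (mod 233) ✓
So ord_233(33) = 116.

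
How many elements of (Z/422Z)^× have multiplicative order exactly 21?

12

φ(422) = φ(2)·φ(211) = 1·210 = 210 = 2 · 3 · 5 · 7.
Since (Z/422Z)^× is cyclic of order 210, the number of elements of order d is φ(d) when d | 210 and 0 otherwise.
21 = 3 · 7 divides 210, and φ(21) = 12.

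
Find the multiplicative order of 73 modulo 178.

Since 73 ∈ (Z/178Z)^×, its order divides φ(178) = φ(2)·φ(89) = 1·88 = 88 = 2^3 · 11.
Divisors of 88: 1, 2, 4, 8, 11, 22, 44, 88.
Test each divisor d:
73^1 ≡ 73 (mod 178)
73^2 ≡ 167 (mod 178)
73^4 ≡ 121 (mod 178)
73^8 ≡ 45 (mod 178)
73^11 ≡ 177 (mod 178)
73^22 ≡ 1 (mod 178) ✓
Hence ord(73) = 22.

22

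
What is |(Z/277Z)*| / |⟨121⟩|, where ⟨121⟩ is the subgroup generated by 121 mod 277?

The order of 121 must divide φ(277) = 277 − 1 = 276 = 2^2 · 3 · 23.
Divisors of 276: 1, 2, 3, 4, 6, 12, 23, 46, 69, 92, 138, 276.
Compute 121^d (mod 277) for the divisors d until we hit 1:
121^1 ≡ 121 (mod 277)
121^2 ≡ 237 (mod 277)
121^3 ≡ 146 (mod 277)
121^4 ≡ 215 (mod 277)
121^6 ≡ 264 (mod 277)
121^12 ≡ 169 (mod 277)
121^23 ≡ 117 (mod 277)
121^46 ≡ 116 (mod 277)
121^69 ≡ 276 (mod 277)
121^92 ≡ 160 (mod 277)
121^138 ≡ 1 (mod 277) ✓
So ord_277(121) = 138, hence |⟨121⟩| = 138.
The index is φ(277) / ord(121) = 276 / 138 = 2.

2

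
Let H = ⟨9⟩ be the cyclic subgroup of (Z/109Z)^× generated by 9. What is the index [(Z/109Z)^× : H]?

4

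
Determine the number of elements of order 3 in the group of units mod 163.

2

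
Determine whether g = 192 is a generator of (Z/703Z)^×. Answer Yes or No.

703 = 19 · 37 is a product of two distinct odd primes, so (Z/703Z)^× ≅ (Z/19Z)^× × (Z/37Z)^× is not cyclic.
No primitive root modulo 703 exists; in particular 192 is not one.

No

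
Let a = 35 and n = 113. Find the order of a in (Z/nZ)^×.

ord(35) | φ(113) = 113 − 1 = 112 = 2^4 · 7.
Divisors of 112: 1, 2, 4, 7, 8, 14, 16, 28, 56, 112.
Check 35^d mod 113 for each divisor in increasing order:
35^1 ≡ 35 (mod 113)
35^2 ≡ 95 (mod 113)
35^4 ≡ 98 (mod 113)
35^7 ≡ 71 (mod 113)
35^8 ≡ 112 (mod 113)
35^14 ≡ 69 (mod 113)
35^16 ≡ 1 (mod 113) ✓
Hence ord(35) = 16.

16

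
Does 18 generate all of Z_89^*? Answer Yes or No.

φ(89) = 89 − 1 = 88 = 2^3 · 11.
An element g generates (Z/89Z)^× iff g^(88/q) ≢ 1 (mod 89) for each prime q ∈ {2, 11}.
18^44 ≡ 1 (mod 89)  [q = 2: ≡ 1 ✗]
18^8 ≡ 67 (mod 89)  [q = 11: ≢ 1 ✓]
Since 18^44 ≡ 1, the order of 18 divides 44 < 88, so 18 is not a primitive root.

No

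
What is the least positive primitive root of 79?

3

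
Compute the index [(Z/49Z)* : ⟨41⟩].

By Lagrange's theorem, ord_49(41) divides φ(49) = φ(7^2) = 7·(7−1) = 42 = 2 · 3 · 7.
Divisors of 42: 1, 2, 3, 6, 7, 14, 21, 42.
Evaluate successive powers at the divisors of 42:
41^1 ≡ 41 (mod 49)
41^2 ≡ 15 (mod 49)
41^3 ≡ 27 (mod 49)
41^6 ≡ 43 (mod 49)
41^7 ≡ 48 (mod 49)
41^14 ≡ 1 (mod 49) ✓
So ord_49(41) = 14, hence |⟨41⟩| = 14.
[(Z/49Z)^× : ⟨41⟩] = 42/14 = 3.

3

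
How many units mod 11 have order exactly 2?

φ(11) = 11 − 1 = 10 = 2 · 5.
In a cyclic group of order 10, there are φ(d) elements of order d for each divisor d of 10, and zero for non-divisors.
2 | 10, and φ(2) = 2 − 1 = 1.

1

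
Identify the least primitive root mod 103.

5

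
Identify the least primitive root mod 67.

2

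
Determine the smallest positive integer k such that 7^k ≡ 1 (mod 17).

16

By Lagrange's theorem, ord_17(7) divides φ(17) = 17 − 1 = 16 = 2^4.
Divisors of 16: 1, 2, 4, 8, 16.
Compute 7^d (mod 17) for the divisors d until we hit 1:
7^1 ≡ 7
7^2 ≡ 15
7^4 ≡ 4
7^8 ≡ 16
7^16 ≡ 1
Hence ord(7) = 16.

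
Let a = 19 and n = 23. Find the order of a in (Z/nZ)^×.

The order of 19 must divide φ(23) = 23 − 1 = 22 = 2 · 11.
Divisors of 22: 1, 2, 11, 22.
Evaluate successive powers at the divisors of 22:
19^1 ≡ 19
19^2 ≡ 16
19^11 ≡ 22
19^22 ≡ 1
The smallest such exponent is 22, so the order of 19 is 22.

22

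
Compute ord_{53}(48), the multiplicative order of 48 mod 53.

52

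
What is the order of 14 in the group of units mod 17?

16

By Lagrange's theorem, ord_17(14) divides φ(17) = 17 − 1 = 16 = 2^4.
Divisors of 16: 1, 2, 4, 8, 16.
Compute 14^d (mod 17) for the divisors d until we hit 1:
14^1 ≡ 14 (mod 17)
14^2 ≡ 9 (mod 17)
14^4 ≡ 13 (mod 17)
14^8 ≡ 16 (mod 17)
14^16 ≡ 1 (mod 17) ✓
Therefore the multiplicative order of 14 modulo 17 is 16.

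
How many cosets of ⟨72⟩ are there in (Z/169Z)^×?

ord(72) | φ(169) = φ(13^2) = 13·(13−1) = 156 = 2^2 · 3 · 13.
Divisors of 156: 1, 2, 3, 4, 6, 12, 13, 26, 39, 52, 78, 156.
Evaluate successive powers at the divisors of 156:
72^1 ≡ 72
72^2 ≡ 114
72^3 ≡ 96
72^4 ≡ 152
72^6 ≡ 90
72^12 ≡ 157
72^13 ≡ 150
72^26 ≡ 23
72^39 ≡ 70
72^52 ≡ 22
72^78 ≡ 168
72^156 ≡ 1
Thus |⟨72⟩| = ord(72) = 156.
Index = |(Z/169Z)^×| / |⟨72⟩| = 156 / 156 = 1.

1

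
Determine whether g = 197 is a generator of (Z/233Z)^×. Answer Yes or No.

No

φ(233) = 233 − 1 = 232 = 2^3 · 29.
It suffices to check that the order of 197 is not a proper divisor of 232: compute 197^(232/q) for q ∈ {2, 29}.
197^116 ≡ 1 (mod 233)  [q = 2: ≡ 1 ✗]
197^8 ≡ 37 (mod 233)  [q = 29: ≢ 1 ✓]
The check at q = 2 fails, so 197 generates a proper subgroup.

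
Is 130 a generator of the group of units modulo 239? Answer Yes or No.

Yes

φ(239) = 239 − 1 = 238 = 2 · 7 · 17.
An element g generates (Z/239Z)^× iff g^(238/q) ≢ 1 (mod 239) for each prime q ∈ {2, 7, 17}.
130^119 ≡ 238 (mod 239)  [q = 2: ≢ 1 ✓]
130^34 ≡ 98 (mod 239)  [q = 7: ≢ 1 ✓]
130^14 ≡ 51 (mod 239)  [q = 17: ≢ 1 ✓]
None equal 1, so ord_239(130) = 238: 130 is a primitive root.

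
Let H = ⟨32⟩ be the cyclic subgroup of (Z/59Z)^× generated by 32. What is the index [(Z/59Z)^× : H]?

1

By Lagrange's theorem, ord_59(32) divides φ(59) = 59 − 1 = 58 = 2 · 29.
Divisors of 58: 1, 2, 29, 58.
Check 32^d mod 59 for each divisor in increasing order:
32^1 ≡ 32 (mod 59)
32^2 ≡ 21 (mod 59)
32^29 ≡ 58 (mod 59)
32^58 ≡ 1 (mod 59) ✓
So ord_59(32) = 58, hence |⟨32⟩| = 58.
The index is φ(59) / ord(32) = 58 / 58 = 1.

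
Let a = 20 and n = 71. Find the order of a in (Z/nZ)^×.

7

The order of 20 must divide φ(71) = 71 − 1 = 70 = 2 · 5 · 7.
Divisors of 70: 1, 2, 5, 7, 10, 14, 35, 70.
Evaluate successive powers at the divisors of 70:
20^1 ≡ 20 (mod 71)
20^2 ≡ 45 (mod 71)
20^5 ≡ 30 (mod 71)
20^7 ≡ 1 (mod 71) ✓
Therefore the multiplicative order of 20 modulo 71 is 7.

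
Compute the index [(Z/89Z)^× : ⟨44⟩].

4

ord(44) | φ(89) = 89 − 1 = 88 = 2^3 · 11.
Divisors of 88: 1, 2, 4, 8, 11, 22, 44, 88.
Check 44^d mod 89 for each divisor in increasing order:
44^1 ≡ 44 (mod 89)
44^2 ≡ 67 (mod 89)
44^4 ≡ 39 (mod 89)
44^8 ≡ 8 (mod 89)
44^11 ≡ 88 (mod 89)
44^22 ≡ 1 (mod 89) ✓
So ord_89(44) = 22, hence |⟨44⟩| = 22.
[(Z/89Z)^× : ⟨44⟩] = 88/22 = 4.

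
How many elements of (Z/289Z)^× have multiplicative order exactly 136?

φ(289) = φ(17^2) = 17·(17−1) = 272 = 2^4 · 17.
(Z/289Z)^× is cyclic (|G| = 272); a cyclic group of order m has exactly φ(d) elements of each order d | m, and none otherwise.
136 = 2^3 · 17 divides 272, and φ(136) = 64.

64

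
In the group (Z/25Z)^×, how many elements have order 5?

4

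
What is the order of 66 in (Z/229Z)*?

228

By Lagrange's theorem, ord_229(66) divides φ(229) = 229 − 1 = 228 = 2^2 · 3 · 19.
Divisors of 228: 1, 2, 3, 4, 6, 12, 19, 38, 57, 76, 114, 228.
Compute 66^d (mod 229) for the divisors d until we hit 1:
66^1 ≡ 66 (mod 229)
66^2 ≡ 5 (mod 229)
66^3 ≡ 101 (mod 229)
66^4 ≡ 25 (mod 229)
66^6 ≡ 125 (mod 229)
66^12 ≡ 53 (mod 229)
66^19 ≡ 89 (mod 229)
66^38 ≡ 135 (mod 229)
66^57 ≡ 107 (mod 229)
66^76 ≡ 134 (mod 229)
66^114 ≡ 228 (mod 229)
66^228 ≡ 1 (mod 229) ✓
So ord_229(66) = 228.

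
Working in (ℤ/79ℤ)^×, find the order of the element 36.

39

The order of 36 must divide φ(79) = 79 − 1 = 78 = 2 · 3 · 13.
Divisors of 78: 1, 2, 3, 6, 13, 26, 39, 78.
Test each divisor d:
36^1 ≡ 36 (mod 79)
36^2 ≡ 32 (mod 79)
36^3 ≡ 46 (mod 79)
36^6 ≡ 62 (mod 79)
36^13 ≡ 55 (mod 79)
36^26 ≡ 23 (mod 79)
36^39 ≡ 1 (mod 79) ✓
Therefore the multiplicative order of 36 modulo 79 is 39.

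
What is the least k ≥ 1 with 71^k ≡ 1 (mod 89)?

44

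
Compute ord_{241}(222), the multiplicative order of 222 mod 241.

ord(222) | φ(241) = 241 − 1 = 240 = 2^4 · 3 · 5.
Divisors of 240: 1, 2, 3, 4, 5, 6, 8, 10, 12, 15, 16, 20, 24, 30, 40, 48, 60, 80, 120, 240.
Test each divisor d:
222^1 ≡ 222 (mod 241)
222^2 ≡ 120 (mod 241)
222^3 ≡ 130 (mod 241)
222^4 ≡ 181 (mod 241)
222^5 ≡ 176 (mod 241)
222^6 ≡ 30 (mod 241)
222^8 ≡ 226 (mod 241)
222^10 ≡ 128 (mod 241)
222^12 ≡ 177 (mod 241)
222^15 ≡ 115 (mod 241)
222^16 ≡ 225 (mod 241)
222^20 ≡ 237 (mod 241)
222^24 ≡ 240 (mod 241)
222^30 ≡ 211 (mod 241)
222^40 ≡ 16 (mod 241)
222^48 ≡ 1 (mod 241) ✓
Therefore the multiplicative order of 222 modulo 241 is 48.

48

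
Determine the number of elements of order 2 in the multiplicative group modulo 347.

1

φ(347) = 347 − 1 = 346 = 2 · 173.
(Z/347Z)^× is cyclic (|G| = 346); a cyclic group of order m has exactly φ(d) elements of each order d | m, and none otherwise.
2 | 346, and φ(2) = 2 − 1 = 1.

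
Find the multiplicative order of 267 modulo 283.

By Lagrange's theorem, ord_283(267) divides φ(283) = 283 − 1 = 282 = 2 · 3 · 47.
Divisors of 282: 1, 2, 3, 6, 47, 94, 141, 282.
Test each divisor d:
267^1 ≡ 267
267^2 ≡ 256
267^3 ≡ 149
267^6 ≡ 127
267^47 ≡ 282
267^94 ≡ 1
The smallest such exponent is 94, so the order of 267 is 94.

94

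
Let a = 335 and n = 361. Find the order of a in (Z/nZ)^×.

114

Since 335 ∈ (Z/361Z)^×, its order divides φ(361) = φ(19^2) = 19·(19−1) = 342 = 2 · 3^2 · 19.
Divisors of 342: 1, 2, 3, 6, 9, 18, 19, 38, 57, 114, 171, 342.
Check 335^d mod 361 for each divisor in increasing order:
335^1 ≡ 335 (mod 361)
335^2 ≡ 315 (mod 361)
335^3 ≡ 113 (mod 361)
335^6 ≡ 134 (mod 361)
335^9 ≡ 341 (mod 361)
335^18 ≡ 39 (mod 361)
335^19 ≡ 69 (mod 361)
335^38 ≡ 68 (mod 361)
335^57 ≡ 360 (mod 361)
335^114 ≡ 1 (mod 361) ✓
Hence ord(335) = 114.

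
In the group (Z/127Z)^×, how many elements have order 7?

6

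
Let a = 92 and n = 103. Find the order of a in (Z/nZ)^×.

51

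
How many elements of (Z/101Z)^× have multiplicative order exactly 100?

40

φ(101) = 101 − 1 = 100 = 2^2 · 5^2.
(Z/101Z)^× is cyclic (|G| = 100); a cyclic group of order m has exactly φ(d) elements of each order d | m, and none otherwise.
100 = 2^2 · 5^2 divides 100, and φ(100) = 40.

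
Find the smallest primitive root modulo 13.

2

φ(13) = 13 − 1 = 12 = 2^2 · 3.
Test candidates g = 2, 3, … against the prime factors q ∈ {2, 3} of φ(13): g is a generator iff g^(12/q) ≢ 1 for every such q.
g = 2: 2^6 ≡ 12; 2^4 ≡ 3 — none is 1, so 2 is a primitive root.
So 2 is the smallest generator of (Z/13Z)^×.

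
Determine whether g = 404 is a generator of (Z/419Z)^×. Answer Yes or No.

Yes

φ(419) = 419 − 1 = 418 = 2 · 11 · 19.
Test 404^(418/q) mod 419 for each prime factor q of 418:
404^209 ≡ 418 (mod 419)  [q = 2: ≢ 1 ✓]
404^38 ≡ 152 (mod 419)  [q = 11: ≢ 1 ✓]
404^22 ≡ 330 (mod 419)  [q = 19: ≢ 1 ✓]
Every test exponent gives a nontrivial residue, hence 404 generates the full group.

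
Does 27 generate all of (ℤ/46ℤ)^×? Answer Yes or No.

φ(46) = φ(2)·φ(23) = 1·22 = 22 = 2 · 11.
27 is a primitive root mod 46 iff 27^(φ(46)/q) ≢ 1 for every prime q | φ(46), i.e. q ∈ {2, 11}.
27^11 ≡ 1 (mod 46)  [q = 2: ≡ 1 ✗]
27^2 ≡ 39 (mod 46)  [q = 11: ≢ 1 ✓]
27^11 ≡ 1 shows ord(27) | 11, strictly less than φ(46); not a primitive root.

No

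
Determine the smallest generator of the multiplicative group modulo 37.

2

φ(37) = 37 − 1 = 36 = 2^2 · 3^2.
Test candidates g = 2, 3, … against the prime factors q ∈ {2, 3} of φ(37): g is a generator iff g^(36/q) ≢ 1 for every such q.
g = 2: 2^18 ≡ 36; 2^12 ≡ 26 — none is 1, so 2 is a primitive root.
The smallest primitive root modulo 37 is 2.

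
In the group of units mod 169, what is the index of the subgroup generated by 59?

1

By Lagrange's theorem, ord_169(59) divides φ(169) = φ(13^2) = 13·(13−1) = 156 = 2^2 · 3 · 13.
Divisors of 156: 1, 2, 3, 4, 6, 12, 13, 26, 39, 52, 78, 156.
Evaluate successive powers at the divisors of 156:
59^1 ≡ 59 (mod 169)
59^2 ≡ 101 (mod 169)
59^3 ≡ 44 (mod 169)
59^4 ≡ 61 (mod 169)
59^6 ≡ 77 (mod 169)
59^12 ≡ 14 (mod 169)
59^13 ≡ 150 (mod 169)
59^26 ≡ 23 (mod 169)
59^39 ≡ 70 (mod 169)
59^52 ≡ 22 (mod 169)
59^78 ≡ 168 (mod 169)
59^156 ≡ 1 (mod 169) ✓
So ord_169(59) = 156, hence |⟨59⟩| = 156.
Index = |(Z/169Z)^×| / |⟨59⟩| = 156 / 156 = 1.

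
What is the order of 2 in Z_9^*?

6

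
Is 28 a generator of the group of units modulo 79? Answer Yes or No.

Yes

φ(79) = 79 − 1 = 78 = 2 · 3 · 13.
28 is a primitive root mod 79 iff 28^(φ(79)/q) ≢ 1 for every prime q | φ(79), i.e. q ∈ {2, 3, 13}.
28^39 ≡ 78 (mod 79)  [q = 2: ≢ 1 ✓]
28^26 ≡ 23 (mod 79)  [q = 3: ≢ 1 ✓]
28^6 ≡ 21 (mod 79)  [q = 13: ≢ 1 ✓]
None equal 1, so ord_79(28) = 78: 28 is a primitive root.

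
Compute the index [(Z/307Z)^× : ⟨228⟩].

By Lagrange's theorem, ord_307(228) divides φ(307) = 307 − 1 = 306 = 2 · 3^2 · 17.
Divisors of 306: 1, 2, 3, 6, 9, 17, 18, 34, 51, 102, 153, 306.
Evaluate successive powers at the divisors of 306:
228^1 ≡ 228
228^2 ≡ 101
228^3 ≡ 3
228^6 ≡ 9
228^9 ≡ 27
228^17 ≡ 290
228^18 ≡ 115
228^34 ≡ 289
228^51 ≡ 306
228^102 ≡ 1
So ord_307(228) = 102, hence |⟨228⟩| = 102.
[(Z/307Z)^× : ⟨228⟩] = 306/102 = 3.

3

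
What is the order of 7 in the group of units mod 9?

The order of 7 must divide φ(9) = φ(3^2) = 3·(3−1) = 6 = 2 · 3.
Divisors of 6: 1, 2, 3, 6.
Compute 7^d (mod 9) for the divisors d until we hit 1:
7^1 ≡ 7 (mod 9)
7^2 ≡ 4 (mod 9)
7^3 ≡ 1 (mod 9) ✓
So ord_9(7) = 3.

3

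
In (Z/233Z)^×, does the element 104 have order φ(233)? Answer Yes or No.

No

φ(233) = 233 − 1 = 232 = 2^3 · 29.
An element g generates (Z/233Z)^× iff g^(232/q) ≢ 1 (mod 233) for each prime q ∈ {2, 29}.
104^116 ≡ 1 (mod 233)  [q = 2: ≡ 1 ✗]
104^8 ≡ 38 (mod 233)  [q = 29: ≢ 1 ✓]
Since 104^116 ≡ 1, the order of 104 divides 116 < 232, so 104 is not a primitive root.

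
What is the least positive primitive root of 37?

φ(37) = 37 − 1 = 36 = 2^2 · 3^2.
g is a primitive root iff g^(36/q) ≢ 1 (mod 37) for each prime q ∈ {2, 3}.
g = 2: 2^18 ≡ 36; 2^12 ≡ 26 — none is 1, so 2 is a primitive root.
Hence the least primitive root of 37 is 2.

2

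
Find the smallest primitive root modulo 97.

φ(97) = 97 − 1 = 96 = 2^5 · 3.
g is a primitive root iff g^(96/q) ≢ 1 (mod 97) for each prime q ∈ {2, 3}.
g = 2: 2^48 ≡ 1 — hits 1, so not a primitive root.
g = 3: 3^48 ≡ 1 — hits 1, so not a primitive root.
g = 4: 4^48 ≡ 1 — hits 1, so not a primitive root.
g = 5: 5^48 ≡ 96; 5^32 ≡ 35 — none is 1, so 5 is a primitive root.
Hence the least primitive root of 97 is 5.

5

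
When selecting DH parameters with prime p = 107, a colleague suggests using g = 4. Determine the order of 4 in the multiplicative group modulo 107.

53

Since 4 ∈ (Z/107Z)^×, its order divides φ(107) = 107 − 1 = 106 = 2 · 53.
Divisors of 106: 1, 2, 53, 106.
Compute 4^d (mod 107) for the divisors d until we hit 1:
4^1 ≡ 4
4^2 ≡ 16
4^53 ≡ 1
Hence ord(4) = 53.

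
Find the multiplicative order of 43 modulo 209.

18

By Lagrange's theorem, ord_209(43) divides φ(209) = φ(11·19) = (11−1)·(19−1) = 10·18 = 180 = 2^2 · 3^2 · 5.
Divisors of 180: 1, 2, 3, 4, 5, 6, 9, 10, 12, 15, 18, 20, 30, 36, 45, 60, 90, 180.
Evaluate successive powers at the divisors of 180:
43^1 ≡ 43 (mod 209)
43^2 ≡ 177 (mod 209)
43^3 ≡ 87 (mod 209)
43^4 ≡ 188 (mod 209)
43^5 ≡ 142 (mod 209)
43^6 ≡ 45 (mod 209)
43^9 ≡ 153 (mod 209)
43^10 ≡ 100 (mod 209)
43^12 ≡ 144 (mod 209)
43^15 ≡ 197 (mod 209)
43^18 ≡ 1 (mod 209) ✓
Hence ord(43) = 18.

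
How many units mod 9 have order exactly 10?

0

φ(9) = φ(3^2) = 3·(3−1) = 6 = 2 · 3.
(Z/9Z)^× is cyclic (|G| = 6); a cyclic group of order m has exactly φ(d) elements of each order d | m, and none otherwise.
Here 6 is not a multiple of 10, so there are no elements of order 10.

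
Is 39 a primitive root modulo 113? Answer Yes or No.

φ(113) = 113 − 1 = 112 = 2^4 · 7.
Test 39^(112/q) mod 113 for each prime factor q of 112:
39^56 ≡ 112 (mod 113)  [q = 2: ≢ 1 ✓]
39^16 ≡ 28 (mod 113)  [q = 7: ≢ 1 ✓]
None equal 1, so ord_113(39) = 112: 39 is a primitive root.

Yes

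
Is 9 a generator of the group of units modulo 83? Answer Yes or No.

φ(83) = 83 − 1 = 82 = 2 · 41.
It suffices to check that the order of 9 is not a proper divisor of 82: compute 9^(82/q) for q ∈ {2, 41}.
9^41 ≡ 1 (mod 83)  [q = 2: ≡ 1 ✗]
9^2 ≡ 81 (mod 83)  [q = 41: ≢ 1 ✓]
9^41 ≡ 1 shows ord(9) | 41, strictly less than φ(83); not a primitive root.

No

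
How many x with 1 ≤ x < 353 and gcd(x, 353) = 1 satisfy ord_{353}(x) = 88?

40

φ(353) = 353 − 1 = 352 = 2^5 · 11.
In a cyclic group of order 352, there are φ(d) elements of order d for each divisor d of 352, and zero for non-divisors.
88 = 2^3 · 11 divides 352, and φ(88) = 40.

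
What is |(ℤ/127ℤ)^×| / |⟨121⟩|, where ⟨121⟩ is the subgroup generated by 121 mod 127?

The order of 121 must divide φ(127) = 127 − 1 = 126 = 2 · 3^2 · 7.
Divisors of 126: 1, 2, 3, 6, 7, 9, 14, 18, 21, 42, 63, 126.
Check 121^d mod 127 for each divisor in increasing order:
121^1 ≡ 121 (mod 127)
121^2 ≡ 36 (mod 127)
121^3 ≡ 38 (mod 127)
121^6 ≡ 47 (mod 127)
121^7 ≡ 99 (mod 127)
121^9 ≡ 8 (mod 127)
121^14 ≡ 22 (mod 127)
121^18 ≡ 64 (mod 127)
121^21 ≡ 19 (mod 127)
121^42 ≡ 107 (mod 127)
121^63 ≡ 1 (mod 127) ✓
The order of 121 is 63, so the subgroup it generates has 63 elements.
The index is φ(127) / ord(121) = 126 / 63 = 2.

2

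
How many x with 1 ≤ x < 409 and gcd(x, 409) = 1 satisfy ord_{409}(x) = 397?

0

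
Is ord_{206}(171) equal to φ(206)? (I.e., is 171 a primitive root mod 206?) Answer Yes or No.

φ(206) = φ(2)·φ(103) = 1·102 = 102 = 2 · 3 · 17.
An element g generates (Z/206Z)^× iff g^(102/q) ≢ 1 (mod 206) for each prime q ∈ {2, 3, 17}.
171^51 ≡ 1 (mod 206)  [q = 2: ≡ 1 ✗]
171^34 ≡ 149 (mod 206)  [q = 3: ≢ 1 ✓]
171^6 ≡ 111 (mod 206)  [q = 17: ≢ 1 ✓]
The check at q = 2 fails, so 171 generates a proper subgroup.

No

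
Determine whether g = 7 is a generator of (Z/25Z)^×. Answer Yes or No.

No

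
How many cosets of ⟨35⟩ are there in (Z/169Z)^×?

The order of 35 must divide φ(169) = φ(13^2) = 13·(13−1) = 156 = 2^2 · 3 · 13.
Divisors of 156: 1, 2, 3, 4, 6, 12, 13, 26, 39, 52, 78, 156.
Test each divisor d:
35^1 ≡ 35
35^2 ≡ 42
35^3 ≡ 118
35^4 ≡ 74
35^6 ≡ 66
35^12 ≡ 131
35^13 ≡ 22
35^26 ≡ 146
35^39 ≡ 1
The order of 35 is 39, so the subgroup it generates has 39 elements.
[(Z/169Z)^× : ⟨35⟩] = 156/39 = 4.

4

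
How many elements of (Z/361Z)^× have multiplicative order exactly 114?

36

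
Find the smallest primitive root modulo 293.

2

φ(293) = 293 − 1 = 292 = 2^2 · 73.
g is a primitive root iff g^(292/q) ≢ 1 (mod 293) for each prime q ∈ {2, 73}.
g = 2: 2^146 ≡ 292; 2^4 ≡ 16 — none is 1, so 2 is a primitive root.
Hence the least primitive root of 293 is 2.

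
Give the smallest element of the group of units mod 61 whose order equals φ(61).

2

φ(61) = 61 − 1 = 60 = 2^2 · 3 · 5.
g is a primitive root iff g^(60/q) ≢ 1 (mod 61) for each prime q ∈ {2, 3, 5}.
g = 2: 2^30 ≡ 60; 2^20 ≡ 47; 2^12 ≡ 9 — none is 1, so 2 is a primitive root.
So 2 is the smallest generator of (Z/61Z)^×.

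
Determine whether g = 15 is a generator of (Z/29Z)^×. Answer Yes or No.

Yes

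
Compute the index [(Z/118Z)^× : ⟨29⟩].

2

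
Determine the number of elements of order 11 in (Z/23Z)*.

φ(23) = 23 − 1 = 22 = 2 · 11.
In a cyclic group of order 22, there are φ(d) elements of order d for each divisor d of 22, and zero for non-divisors.
11 | 22, and φ(11) = 11 − 1 = 10.

10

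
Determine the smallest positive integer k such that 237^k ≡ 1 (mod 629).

36

The order of 237 must divide φ(629) = φ(17·37) = (17−1)·(37−1) = 16·36 = 576 = 2^6 · 3^2.
Divisors of 576: 1, 2, 3, 4, 6, 8, 9, 12, 16, 18, 24, 32, 36, 48, 64, 72, 96, 144, 192, 288, 576.
Evaluate successive powers at the divisors of 576:
237^1 ≡ 237
237^2 ≡ 188
237^3 ≡ 526
237^4 ≡ 120
237^6 ≡ 545
237^8 ≡ 562
237^9 ≡ 475
237^12 ≡ 137
237^16 ≡ 86
237^18 ≡ 443
237^24 ≡ 528
237^32 ≡ 477
237^36 ≡ 1
Hence ord(237) = 36.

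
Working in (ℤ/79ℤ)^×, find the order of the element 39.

ord(39) | φ(79) = 79 − 1 = 78 = 2 · 3 · 13.
Divisors of 78: 1, 2, 3, 6, 13, 26, 39, 78.
Compute 39^d (mod 79) for the divisors d until we hit 1:
39^1 ≡ 39 (mod 79)
39^2 ≡ 20 (mod 79)
39^3 ≡ 69 (mod 79)
39^6 ≡ 21 (mod 79)
39^13 ≡ 56 (mod 79)
39^26 ≡ 55 (mod 79)
39^39 ≡ 78 (mod 79)
39^78 ≡ 1 (mod 79) ✓
Therefore the multiplicative order of 39 modulo 79 is 78.

78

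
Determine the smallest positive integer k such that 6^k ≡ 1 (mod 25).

Since 6 ∈ (Z/25Z)^×, its order divides φ(25) = φ(5^2) = 5·(5−1) = 20 = 2^2 · 5.
Divisors of 20: 1, 2, 4, 5, 10, 20.
Compute 6^d (mod 25) for the divisors d until we hit 1:
6^1 ≡ 6
6^2 ≡ 11
6^4 ≡ 21
6^5 ≡ 1
So ord_25(6) = 5.

5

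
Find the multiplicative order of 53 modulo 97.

By Lagrange's theorem, ord_97(53) divides φ(97) = 97 − 1 = 96 = 2^5 · 3.
Divisors of 96: 1, 2, 3, 4, 6, 8, 12, 16, 24, 32, 48, 96.
Test each divisor d:
53^1 ≡ 53
53^2 ≡ 93
53^3 ≡ 79
53^4 ≡ 16
53^6 ≡ 33
53^8 ≡ 62
53^12 ≡ 22
53^16 ≡ 61
53^24 ≡ 96
53^32 ≡ 35
53^48 ≡ 1
Therefore the multiplicative order of 53 modulo 97 is 48.

48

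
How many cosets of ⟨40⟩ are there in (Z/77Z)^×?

The order of 40 must divide φ(77) = φ(7·11) = (7−1)·(11−1) = 6·10 = 60 = 2^2 · 3 · 5.
Divisors of 60: 1, 2, 3, 4, 5, 6, 10, 12, 15, 20, 30, 60.
Compute 40^d (mod 77) for the divisors d until we hit 1:
40^1 ≡ 40 (mod 77)
40^2 ≡ 60 (mod 77)
40^3 ≡ 13 (mod 77)
40^4 ≡ 58 (mod 77)
40^5 ≡ 10 (mod 77)
40^6 ≡ 15 (mod 77)
40^10 ≡ 23 (mod 77)
40^12 ≡ 71 (mod 77)
40^15 ≡ 76 (mod 77)
40^20 ≡ 67 (mod 77)
40^30 ≡ 1 (mod 77) ✓
The order of 40 is 30, so the subgroup it generates has 30 elements.
[(Z/77Z)^× : ⟨40⟩] = 60/30 = 2.

2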